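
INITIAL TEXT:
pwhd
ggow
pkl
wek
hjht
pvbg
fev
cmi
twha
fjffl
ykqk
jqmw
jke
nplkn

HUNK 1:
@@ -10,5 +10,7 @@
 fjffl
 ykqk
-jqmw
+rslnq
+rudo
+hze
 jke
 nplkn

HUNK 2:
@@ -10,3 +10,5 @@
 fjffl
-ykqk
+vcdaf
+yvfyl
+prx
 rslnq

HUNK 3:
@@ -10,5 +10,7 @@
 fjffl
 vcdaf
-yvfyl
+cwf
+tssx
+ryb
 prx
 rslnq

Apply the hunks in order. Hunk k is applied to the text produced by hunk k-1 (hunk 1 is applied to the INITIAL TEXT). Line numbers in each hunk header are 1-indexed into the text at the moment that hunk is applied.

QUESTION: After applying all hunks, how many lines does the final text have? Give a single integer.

Hunk 1: at line 10 remove [jqmw] add [rslnq,rudo,hze] -> 16 lines: pwhd ggow pkl wek hjht pvbg fev cmi twha fjffl ykqk rslnq rudo hze jke nplkn
Hunk 2: at line 10 remove [ykqk] add [vcdaf,yvfyl,prx] -> 18 lines: pwhd ggow pkl wek hjht pvbg fev cmi twha fjffl vcdaf yvfyl prx rslnq rudo hze jke nplkn
Hunk 3: at line 10 remove [yvfyl] add [cwf,tssx,ryb] -> 20 lines: pwhd ggow pkl wek hjht pvbg fev cmi twha fjffl vcdaf cwf tssx ryb prx rslnq rudo hze jke nplkn
Final line count: 20

Answer: 20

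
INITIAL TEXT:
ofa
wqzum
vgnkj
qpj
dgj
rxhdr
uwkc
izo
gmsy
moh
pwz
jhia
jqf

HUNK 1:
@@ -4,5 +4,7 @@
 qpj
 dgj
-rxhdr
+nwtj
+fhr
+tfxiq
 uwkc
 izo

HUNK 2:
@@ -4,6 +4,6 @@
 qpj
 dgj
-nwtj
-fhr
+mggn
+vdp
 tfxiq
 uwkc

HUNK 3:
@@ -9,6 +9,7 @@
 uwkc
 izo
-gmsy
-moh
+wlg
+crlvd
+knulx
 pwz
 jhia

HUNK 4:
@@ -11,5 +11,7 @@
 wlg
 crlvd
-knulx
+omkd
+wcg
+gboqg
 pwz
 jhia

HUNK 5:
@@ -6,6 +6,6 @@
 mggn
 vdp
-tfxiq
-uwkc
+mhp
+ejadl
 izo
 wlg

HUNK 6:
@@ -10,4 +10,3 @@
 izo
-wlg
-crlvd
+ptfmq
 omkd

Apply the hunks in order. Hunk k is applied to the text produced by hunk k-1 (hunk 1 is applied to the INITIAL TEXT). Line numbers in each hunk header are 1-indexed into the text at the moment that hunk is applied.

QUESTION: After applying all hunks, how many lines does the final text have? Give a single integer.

Answer: 17

Derivation:
Hunk 1: at line 4 remove [rxhdr] add [nwtj,fhr,tfxiq] -> 15 lines: ofa wqzum vgnkj qpj dgj nwtj fhr tfxiq uwkc izo gmsy moh pwz jhia jqf
Hunk 2: at line 4 remove [nwtj,fhr] add [mggn,vdp] -> 15 lines: ofa wqzum vgnkj qpj dgj mggn vdp tfxiq uwkc izo gmsy moh pwz jhia jqf
Hunk 3: at line 9 remove [gmsy,moh] add [wlg,crlvd,knulx] -> 16 lines: ofa wqzum vgnkj qpj dgj mggn vdp tfxiq uwkc izo wlg crlvd knulx pwz jhia jqf
Hunk 4: at line 11 remove [knulx] add [omkd,wcg,gboqg] -> 18 lines: ofa wqzum vgnkj qpj dgj mggn vdp tfxiq uwkc izo wlg crlvd omkd wcg gboqg pwz jhia jqf
Hunk 5: at line 6 remove [tfxiq,uwkc] add [mhp,ejadl] -> 18 lines: ofa wqzum vgnkj qpj dgj mggn vdp mhp ejadl izo wlg crlvd omkd wcg gboqg pwz jhia jqf
Hunk 6: at line 10 remove [wlg,crlvd] add [ptfmq] -> 17 lines: ofa wqzum vgnkj qpj dgj mggn vdp mhp ejadl izo ptfmq omkd wcg gboqg pwz jhia jqf
Final line count: 17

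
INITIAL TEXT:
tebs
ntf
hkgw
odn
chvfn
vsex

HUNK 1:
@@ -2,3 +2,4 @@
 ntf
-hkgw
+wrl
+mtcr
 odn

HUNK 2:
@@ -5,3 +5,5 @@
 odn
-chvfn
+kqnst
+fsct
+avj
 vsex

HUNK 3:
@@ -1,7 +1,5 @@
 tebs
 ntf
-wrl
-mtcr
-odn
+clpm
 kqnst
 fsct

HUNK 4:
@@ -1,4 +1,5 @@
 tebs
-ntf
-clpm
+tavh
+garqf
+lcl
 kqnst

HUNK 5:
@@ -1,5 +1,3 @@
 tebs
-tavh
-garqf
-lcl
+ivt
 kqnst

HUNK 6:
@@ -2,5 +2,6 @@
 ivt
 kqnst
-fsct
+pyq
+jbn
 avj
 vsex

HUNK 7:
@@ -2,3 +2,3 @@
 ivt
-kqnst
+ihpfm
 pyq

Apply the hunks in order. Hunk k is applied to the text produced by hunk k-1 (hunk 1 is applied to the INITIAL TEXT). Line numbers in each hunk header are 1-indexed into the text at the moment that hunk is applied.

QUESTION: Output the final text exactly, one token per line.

Hunk 1: at line 2 remove [hkgw] add [wrl,mtcr] -> 7 lines: tebs ntf wrl mtcr odn chvfn vsex
Hunk 2: at line 5 remove [chvfn] add [kqnst,fsct,avj] -> 9 lines: tebs ntf wrl mtcr odn kqnst fsct avj vsex
Hunk 3: at line 1 remove [wrl,mtcr,odn] add [clpm] -> 7 lines: tebs ntf clpm kqnst fsct avj vsex
Hunk 4: at line 1 remove [ntf,clpm] add [tavh,garqf,lcl] -> 8 lines: tebs tavh garqf lcl kqnst fsct avj vsex
Hunk 5: at line 1 remove [tavh,garqf,lcl] add [ivt] -> 6 lines: tebs ivt kqnst fsct avj vsex
Hunk 6: at line 2 remove [fsct] add [pyq,jbn] -> 7 lines: tebs ivt kqnst pyq jbn avj vsex
Hunk 7: at line 2 remove [kqnst] add [ihpfm] -> 7 lines: tebs ivt ihpfm pyq jbn avj vsex

Answer: tebs
ivt
ihpfm
pyq
jbn
avj
vsex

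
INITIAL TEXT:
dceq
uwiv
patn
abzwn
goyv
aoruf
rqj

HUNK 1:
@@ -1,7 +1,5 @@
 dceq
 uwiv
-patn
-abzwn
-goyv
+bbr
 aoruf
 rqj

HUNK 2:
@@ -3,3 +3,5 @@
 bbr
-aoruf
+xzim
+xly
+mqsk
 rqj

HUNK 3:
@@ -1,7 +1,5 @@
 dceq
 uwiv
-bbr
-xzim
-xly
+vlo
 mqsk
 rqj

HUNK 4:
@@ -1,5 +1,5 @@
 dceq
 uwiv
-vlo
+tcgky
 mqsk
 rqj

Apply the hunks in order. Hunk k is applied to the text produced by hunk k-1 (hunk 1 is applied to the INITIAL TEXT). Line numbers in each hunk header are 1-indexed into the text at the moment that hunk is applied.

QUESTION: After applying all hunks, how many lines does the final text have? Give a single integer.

Answer: 5

Derivation:
Hunk 1: at line 1 remove [patn,abzwn,goyv] add [bbr] -> 5 lines: dceq uwiv bbr aoruf rqj
Hunk 2: at line 3 remove [aoruf] add [xzim,xly,mqsk] -> 7 lines: dceq uwiv bbr xzim xly mqsk rqj
Hunk 3: at line 1 remove [bbr,xzim,xly] add [vlo] -> 5 lines: dceq uwiv vlo mqsk rqj
Hunk 4: at line 1 remove [vlo] add [tcgky] -> 5 lines: dceq uwiv tcgky mqsk rqj
Final line count: 5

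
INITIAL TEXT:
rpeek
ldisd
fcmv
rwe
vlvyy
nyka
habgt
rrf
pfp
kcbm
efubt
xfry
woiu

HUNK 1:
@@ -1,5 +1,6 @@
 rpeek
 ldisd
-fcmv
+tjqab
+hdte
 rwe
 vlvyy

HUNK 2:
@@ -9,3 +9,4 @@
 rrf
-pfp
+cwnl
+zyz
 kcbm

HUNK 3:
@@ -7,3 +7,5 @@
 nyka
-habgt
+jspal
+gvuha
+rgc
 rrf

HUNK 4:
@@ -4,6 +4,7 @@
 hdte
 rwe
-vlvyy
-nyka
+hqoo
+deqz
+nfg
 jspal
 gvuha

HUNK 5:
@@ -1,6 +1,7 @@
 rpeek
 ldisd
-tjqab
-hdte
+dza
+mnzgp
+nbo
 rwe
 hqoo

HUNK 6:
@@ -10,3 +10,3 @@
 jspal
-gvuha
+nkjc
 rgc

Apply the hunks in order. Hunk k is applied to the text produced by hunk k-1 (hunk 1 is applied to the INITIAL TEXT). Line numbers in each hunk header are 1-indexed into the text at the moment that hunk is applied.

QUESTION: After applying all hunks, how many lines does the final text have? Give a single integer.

Hunk 1: at line 1 remove [fcmv] add [tjqab,hdte] -> 14 lines: rpeek ldisd tjqab hdte rwe vlvyy nyka habgt rrf pfp kcbm efubt xfry woiu
Hunk 2: at line 9 remove [pfp] add [cwnl,zyz] -> 15 lines: rpeek ldisd tjqab hdte rwe vlvyy nyka habgt rrf cwnl zyz kcbm efubt xfry woiu
Hunk 3: at line 7 remove [habgt] add [jspal,gvuha,rgc] -> 17 lines: rpeek ldisd tjqab hdte rwe vlvyy nyka jspal gvuha rgc rrf cwnl zyz kcbm efubt xfry woiu
Hunk 4: at line 4 remove [vlvyy,nyka] add [hqoo,deqz,nfg] -> 18 lines: rpeek ldisd tjqab hdte rwe hqoo deqz nfg jspal gvuha rgc rrf cwnl zyz kcbm efubt xfry woiu
Hunk 5: at line 1 remove [tjqab,hdte] add [dza,mnzgp,nbo] -> 19 lines: rpeek ldisd dza mnzgp nbo rwe hqoo deqz nfg jspal gvuha rgc rrf cwnl zyz kcbm efubt xfry woiu
Hunk 6: at line 10 remove [gvuha] add [nkjc] -> 19 lines: rpeek ldisd dza mnzgp nbo rwe hqoo deqz nfg jspal nkjc rgc rrf cwnl zyz kcbm efubt xfry woiu
Final line count: 19

Answer: 19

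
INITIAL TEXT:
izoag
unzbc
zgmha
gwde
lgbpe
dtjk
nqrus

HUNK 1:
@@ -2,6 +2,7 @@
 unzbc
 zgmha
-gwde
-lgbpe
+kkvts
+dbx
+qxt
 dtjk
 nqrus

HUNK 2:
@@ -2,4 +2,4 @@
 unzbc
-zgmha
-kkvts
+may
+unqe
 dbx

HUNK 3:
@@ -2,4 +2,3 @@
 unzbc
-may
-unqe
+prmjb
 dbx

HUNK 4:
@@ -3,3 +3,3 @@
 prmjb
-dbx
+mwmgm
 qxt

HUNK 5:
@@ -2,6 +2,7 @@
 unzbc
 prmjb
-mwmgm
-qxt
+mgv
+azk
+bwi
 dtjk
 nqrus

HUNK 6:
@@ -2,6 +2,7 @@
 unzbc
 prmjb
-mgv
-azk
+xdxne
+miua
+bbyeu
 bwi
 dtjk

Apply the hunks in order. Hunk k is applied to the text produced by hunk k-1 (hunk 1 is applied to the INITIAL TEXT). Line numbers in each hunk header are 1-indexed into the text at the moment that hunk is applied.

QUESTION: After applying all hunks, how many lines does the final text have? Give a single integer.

Answer: 9

Derivation:
Hunk 1: at line 2 remove [gwde,lgbpe] add [kkvts,dbx,qxt] -> 8 lines: izoag unzbc zgmha kkvts dbx qxt dtjk nqrus
Hunk 2: at line 2 remove [zgmha,kkvts] add [may,unqe] -> 8 lines: izoag unzbc may unqe dbx qxt dtjk nqrus
Hunk 3: at line 2 remove [may,unqe] add [prmjb] -> 7 lines: izoag unzbc prmjb dbx qxt dtjk nqrus
Hunk 4: at line 3 remove [dbx] add [mwmgm] -> 7 lines: izoag unzbc prmjb mwmgm qxt dtjk nqrus
Hunk 5: at line 2 remove [mwmgm,qxt] add [mgv,azk,bwi] -> 8 lines: izoag unzbc prmjb mgv azk bwi dtjk nqrus
Hunk 6: at line 2 remove [mgv,azk] add [xdxne,miua,bbyeu] -> 9 lines: izoag unzbc prmjb xdxne miua bbyeu bwi dtjk nqrus
Final line count: 9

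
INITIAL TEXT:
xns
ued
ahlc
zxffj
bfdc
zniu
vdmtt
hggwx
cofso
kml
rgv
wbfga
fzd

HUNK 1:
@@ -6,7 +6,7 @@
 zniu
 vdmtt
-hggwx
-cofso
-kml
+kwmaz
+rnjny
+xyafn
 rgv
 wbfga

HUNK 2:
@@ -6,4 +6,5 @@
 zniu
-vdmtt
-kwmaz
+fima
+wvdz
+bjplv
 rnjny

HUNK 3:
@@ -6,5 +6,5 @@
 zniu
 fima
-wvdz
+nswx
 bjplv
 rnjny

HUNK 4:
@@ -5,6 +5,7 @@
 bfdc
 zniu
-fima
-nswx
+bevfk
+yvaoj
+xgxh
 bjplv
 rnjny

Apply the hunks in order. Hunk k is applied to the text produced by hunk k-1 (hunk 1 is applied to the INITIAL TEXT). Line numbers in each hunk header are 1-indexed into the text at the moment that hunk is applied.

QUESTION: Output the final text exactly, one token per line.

Hunk 1: at line 6 remove [hggwx,cofso,kml] add [kwmaz,rnjny,xyafn] -> 13 lines: xns ued ahlc zxffj bfdc zniu vdmtt kwmaz rnjny xyafn rgv wbfga fzd
Hunk 2: at line 6 remove [vdmtt,kwmaz] add [fima,wvdz,bjplv] -> 14 lines: xns ued ahlc zxffj bfdc zniu fima wvdz bjplv rnjny xyafn rgv wbfga fzd
Hunk 3: at line 6 remove [wvdz] add [nswx] -> 14 lines: xns ued ahlc zxffj bfdc zniu fima nswx bjplv rnjny xyafn rgv wbfga fzd
Hunk 4: at line 5 remove [fima,nswx] add [bevfk,yvaoj,xgxh] -> 15 lines: xns ued ahlc zxffj bfdc zniu bevfk yvaoj xgxh bjplv rnjny xyafn rgv wbfga fzd

Answer: xns
ued
ahlc
zxffj
bfdc
zniu
bevfk
yvaoj
xgxh
bjplv
rnjny
xyafn
rgv
wbfga
fzd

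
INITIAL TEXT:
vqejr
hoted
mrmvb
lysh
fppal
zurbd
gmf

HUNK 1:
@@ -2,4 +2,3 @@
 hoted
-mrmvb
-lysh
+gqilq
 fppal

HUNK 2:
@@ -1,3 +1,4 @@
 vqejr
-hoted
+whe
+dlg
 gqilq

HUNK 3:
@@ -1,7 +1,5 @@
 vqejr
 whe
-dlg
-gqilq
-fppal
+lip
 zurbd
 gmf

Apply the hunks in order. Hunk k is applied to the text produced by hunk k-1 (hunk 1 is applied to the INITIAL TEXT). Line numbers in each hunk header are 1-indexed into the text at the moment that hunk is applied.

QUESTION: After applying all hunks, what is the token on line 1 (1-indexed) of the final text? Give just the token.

Answer: vqejr

Derivation:
Hunk 1: at line 2 remove [mrmvb,lysh] add [gqilq] -> 6 lines: vqejr hoted gqilq fppal zurbd gmf
Hunk 2: at line 1 remove [hoted] add [whe,dlg] -> 7 lines: vqejr whe dlg gqilq fppal zurbd gmf
Hunk 3: at line 1 remove [dlg,gqilq,fppal] add [lip] -> 5 lines: vqejr whe lip zurbd gmf
Final line 1: vqejr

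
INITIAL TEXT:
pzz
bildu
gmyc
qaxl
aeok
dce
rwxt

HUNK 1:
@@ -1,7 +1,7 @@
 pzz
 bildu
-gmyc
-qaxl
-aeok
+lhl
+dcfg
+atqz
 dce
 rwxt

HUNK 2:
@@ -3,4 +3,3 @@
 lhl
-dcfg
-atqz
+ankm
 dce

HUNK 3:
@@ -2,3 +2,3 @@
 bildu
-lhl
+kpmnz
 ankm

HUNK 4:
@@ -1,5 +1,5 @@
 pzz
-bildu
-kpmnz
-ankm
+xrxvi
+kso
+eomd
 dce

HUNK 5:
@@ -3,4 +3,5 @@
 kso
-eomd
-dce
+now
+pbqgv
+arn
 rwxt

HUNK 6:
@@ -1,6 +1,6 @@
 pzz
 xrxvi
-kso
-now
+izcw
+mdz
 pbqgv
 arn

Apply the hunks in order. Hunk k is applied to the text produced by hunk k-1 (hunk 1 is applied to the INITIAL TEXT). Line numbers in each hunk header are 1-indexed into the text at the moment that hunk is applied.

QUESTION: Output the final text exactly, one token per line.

Hunk 1: at line 1 remove [gmyc,qaxl,aeok] add [lhl,dcfg,atqz] -> 7 lines: pzz bildu lhl dcfg atqz dce rwxt
Hunk 2: at line 3 remove [dcfg,atqz] add [ankm] -> 6 lines: pzz bildu lhl ankm dce rwxt
Hunk 3: at line 2 remove [lhl] add [kpmnz] -> 6 lines: pzz bildu kpmnz ankm dce rwxt
Hunk 4: at line 1 remove [bildu,kpmnz,ankm] add [xrxvi,kso,eomd] -> 6 lines: pzz xrxvi kso eomd dce rwxt
Hunk 5: at line 3 remove [eomd,dce] add [now,pbqgv,arn] -> 7 lines: pzz xrxvi kso now pbqgv arn rwxt
Hunk 6: at line 1 remove [kso,now] add [izcw,mdz] -> 7 lines: pzz xrxvi izcw mdz pbqgv arn rwxt

Answer: pzz
xrxvi
izcw
mdz
pbqgv
arn
rwxt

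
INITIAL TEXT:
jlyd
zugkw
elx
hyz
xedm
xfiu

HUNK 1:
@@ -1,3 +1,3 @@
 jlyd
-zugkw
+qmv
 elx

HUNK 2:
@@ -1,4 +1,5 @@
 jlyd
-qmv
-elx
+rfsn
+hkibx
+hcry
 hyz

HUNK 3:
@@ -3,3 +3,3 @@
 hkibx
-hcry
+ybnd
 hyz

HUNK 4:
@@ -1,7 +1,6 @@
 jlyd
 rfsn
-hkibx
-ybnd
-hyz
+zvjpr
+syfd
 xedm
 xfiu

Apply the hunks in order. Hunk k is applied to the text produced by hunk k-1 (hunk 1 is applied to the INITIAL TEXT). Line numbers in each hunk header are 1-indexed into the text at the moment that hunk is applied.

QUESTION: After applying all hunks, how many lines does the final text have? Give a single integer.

Hunk 1: at line 1 remove [zugkw] add [qmv] -> 6 lines: jlyd qmv elx hyz xedm xfiu
Hunk 2: at line 1 remove [qmv,elx] add [rfsn,hkibx,hcry] -> 7 lines: jlyd rfsn hkibx hcry hyz xedm xfiu
Hunk 3: at line 3 remove [hcry] add [ybnd] -> 7 lines: jlyd rfsn hkibx ybnd hyz xedm xfiu
Hunk 4: at line 1 remove [hkibx,ybnd,hyz] add [zvjpr,syfd] -> 6 lines: jlyd rfsn zvjpr syfd xedm xfiu
Final line count: 6

Answer: 6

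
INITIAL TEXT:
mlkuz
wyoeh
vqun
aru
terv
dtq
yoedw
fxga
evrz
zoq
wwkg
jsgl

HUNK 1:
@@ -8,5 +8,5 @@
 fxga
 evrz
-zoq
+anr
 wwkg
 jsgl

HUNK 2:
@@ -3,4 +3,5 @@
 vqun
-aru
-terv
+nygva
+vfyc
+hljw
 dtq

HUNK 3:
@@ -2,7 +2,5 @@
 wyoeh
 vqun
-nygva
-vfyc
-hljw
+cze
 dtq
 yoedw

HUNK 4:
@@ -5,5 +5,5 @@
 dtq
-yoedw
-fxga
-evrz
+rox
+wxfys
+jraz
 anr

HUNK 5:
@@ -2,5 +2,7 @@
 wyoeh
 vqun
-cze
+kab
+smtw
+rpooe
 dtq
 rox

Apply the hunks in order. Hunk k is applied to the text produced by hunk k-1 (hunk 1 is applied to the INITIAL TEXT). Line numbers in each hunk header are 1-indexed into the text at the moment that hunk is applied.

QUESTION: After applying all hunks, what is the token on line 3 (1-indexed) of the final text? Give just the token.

Hunk 1: at line 8 remove [zoq] add [anr] -> 12 lines: mlkuz wyoeh vqun aru terv dtq yoedw fxga evrz anr wwkg jsgl
Hunk 2: at line 3 remove [aru,terv] add [nygva,vfyc,hljw] -> 13 lines: mlkuz wyoeh vqun nygva vfyc hljw dtq yoedw fxga evrz anr wwkg jsgl
Hunk 3: at line 2 remove [nygva,vfyc,hljw] add [cze] -> 11 lines: mlkuz wyoeh vqun cze dtq yoedw fxga evrz anr wwkg jsgl
Hunk 4: at line 5 remove [yoedw,fxga,evrz] add [rox,wxfys,jraz] -> 11 lines: mlkuz wyoeh vqun cze dtq rox wxfys jraz anr wwkg jsgl
Hunk 5: at line 2 remove [cze] add [kab,smtw,rpooe] -> 13 lines: mlkuz wyoeh vqun kab smtw rpooe dtq rox wxfys jraz anr wwkg jsgl
Final line 3: vqun

Answer: vqun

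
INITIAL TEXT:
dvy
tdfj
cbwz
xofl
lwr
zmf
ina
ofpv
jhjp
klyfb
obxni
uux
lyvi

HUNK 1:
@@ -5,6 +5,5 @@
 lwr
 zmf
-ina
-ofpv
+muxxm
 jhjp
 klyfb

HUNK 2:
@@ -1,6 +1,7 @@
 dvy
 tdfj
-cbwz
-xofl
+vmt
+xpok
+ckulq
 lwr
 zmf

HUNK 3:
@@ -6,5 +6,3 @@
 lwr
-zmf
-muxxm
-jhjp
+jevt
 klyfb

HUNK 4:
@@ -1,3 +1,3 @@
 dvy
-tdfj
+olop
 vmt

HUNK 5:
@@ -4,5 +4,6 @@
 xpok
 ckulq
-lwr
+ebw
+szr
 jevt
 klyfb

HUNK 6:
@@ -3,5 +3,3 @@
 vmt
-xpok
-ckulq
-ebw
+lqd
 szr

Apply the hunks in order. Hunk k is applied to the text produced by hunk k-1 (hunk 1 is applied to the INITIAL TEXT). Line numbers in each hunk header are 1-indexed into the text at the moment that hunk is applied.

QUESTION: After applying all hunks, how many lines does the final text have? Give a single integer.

Hunk 1: at line 5 remove [ina,ofpv] add [muxxm] -> 12 lines: dvy tdfj cbwz xofl lwr zmf muxxm jhjp klyfb obxni uux lyvi
Hunk 2: at line 1 remove [cbwz,xofl] add [vmt,xpok,ckulq] -> 13 lines: dvy tdfj vmt xpok ckulq lwr zmf muxxm jhjp klyfb obxni uux lyvi
Hunk 3: at line 6 remove [zmf,muxxm,jhjp] add [jevt] -> 11 lines: dvy tdfj vmt xpok ckulq lwr jevt klyfb obxni uux lyvi
Hunk 4: at line 1 remove [tdfj] add [olop] -> 11 lines: dvy olop vmt xpok ckulq lwr jevt klyfb obxni uux lyvi
Hunk 5: at line 4 remove [lwr] add [ebw,szr] -> 12 lines: dvy olop vmt xpok ckulq ebw szr jevt klyfb obxni uux lyvi
Hunk 6: at line 3 remove [xpok,ckulq,ebw] add [lqd] -> 10 lines: dvy olop vmt lqd szr jevt klyfb obxni uux lyvi
Final line count: 10

Answer: 10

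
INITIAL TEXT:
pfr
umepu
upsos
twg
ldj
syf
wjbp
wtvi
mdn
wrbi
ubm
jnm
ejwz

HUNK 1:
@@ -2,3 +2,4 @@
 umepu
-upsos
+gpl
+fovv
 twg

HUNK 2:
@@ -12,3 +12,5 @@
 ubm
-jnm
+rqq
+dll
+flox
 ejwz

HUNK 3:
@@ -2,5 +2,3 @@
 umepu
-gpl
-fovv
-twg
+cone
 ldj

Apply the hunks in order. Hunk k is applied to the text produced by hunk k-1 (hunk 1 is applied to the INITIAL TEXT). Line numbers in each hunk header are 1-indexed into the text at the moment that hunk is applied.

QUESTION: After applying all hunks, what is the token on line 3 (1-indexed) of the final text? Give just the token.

Hunk 1: at line 2 remove [upsos] add [gpl,fovv] -> 14 lines: pfr umepu gpl fovv twg ldj syf wjbp wtvi mdn wrbi ubm jnm ejwz
Hunk 2: at line 12 remove [jnm] add [rqq,dll,flox] -> 16 lines: pfr umepu gpl fovv twg ldj syf wjbp wtvi mdn wrbi ubm rqq dll flox ejwz
Hunk 3: at line 2 remove [gpl,fovv,twg] add [cone] -> 14 lines: pfr umepu cone ldj syf wjbp wtvi mdn wrbi ubm rqq dll flox ejwz
Final line 3: cone

Answer: cone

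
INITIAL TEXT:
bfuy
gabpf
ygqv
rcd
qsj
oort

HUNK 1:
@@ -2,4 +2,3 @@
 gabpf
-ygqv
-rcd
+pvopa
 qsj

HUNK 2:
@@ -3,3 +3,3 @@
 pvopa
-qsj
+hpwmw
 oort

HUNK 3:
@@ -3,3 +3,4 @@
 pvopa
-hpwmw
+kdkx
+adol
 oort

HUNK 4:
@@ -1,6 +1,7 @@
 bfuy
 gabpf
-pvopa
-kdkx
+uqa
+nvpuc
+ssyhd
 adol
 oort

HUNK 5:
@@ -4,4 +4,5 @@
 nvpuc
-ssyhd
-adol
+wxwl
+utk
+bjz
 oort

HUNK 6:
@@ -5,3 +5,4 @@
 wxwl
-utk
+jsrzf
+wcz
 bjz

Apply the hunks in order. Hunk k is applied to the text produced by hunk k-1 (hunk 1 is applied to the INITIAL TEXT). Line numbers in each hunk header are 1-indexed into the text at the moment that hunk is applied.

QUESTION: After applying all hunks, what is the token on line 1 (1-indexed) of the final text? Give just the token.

Answer: bfuy

Derivation:
Hunk 1: at line 2 remove [ygqv,rcd] add [pvopa] -> 5 lines: bfuy gabpf pvopa qsj oort
Hunk 2: at line 3 remove [qsj] add [hpwmw] -> 5 lines: bfuy gabpf pvopa hpwmw oort
Hunk 3: at line 3 remove [hpwmw] add [kdkx,adol] -> 6 lines: bfuy gabpf pvopa kdkx adol oort
Hunk 4: at line 1 remove [pvopa,kdkx] add [uqa,nvpuc,ssyhd] -> 7 lines: bfuy gabpf uqa nvpuc ssyhd adol oort
Hunk 5: at line 4 remove [ssyhd,adol] add [wxwl,utk,bjz] -> 8 lines: bfuy gabpf uqa nvpuc wxwl utk bjz oort
Hunk 6: at line 5 remove [utk] add [jsrzf,wcz] -> 9 lines: bfuy gabpf uqa nvpuc wxwl jsrzf wcz bjz oort
Final line 1: bfuy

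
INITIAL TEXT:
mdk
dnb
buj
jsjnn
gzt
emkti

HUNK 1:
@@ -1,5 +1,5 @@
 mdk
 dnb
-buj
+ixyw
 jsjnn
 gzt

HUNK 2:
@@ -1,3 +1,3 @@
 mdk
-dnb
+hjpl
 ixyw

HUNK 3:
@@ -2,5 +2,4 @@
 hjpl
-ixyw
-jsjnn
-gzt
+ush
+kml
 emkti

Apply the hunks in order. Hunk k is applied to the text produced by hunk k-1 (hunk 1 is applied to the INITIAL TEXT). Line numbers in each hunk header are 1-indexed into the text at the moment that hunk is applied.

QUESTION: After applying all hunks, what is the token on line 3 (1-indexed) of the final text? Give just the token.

Hunk 1: at line 1 remove [buj] add [ixyw] -> 6 lines: mdk dnb ixyw jsjnn gzt emkti
Hunk 2: at line 1 remove [dnb] add [hjpl] -> 6 lines: mdk hjpl ixyw jsjnn gzt emkti
Hunk 3: at line 2 remove [ixyw,jsjnn,gzt] add [ush,kml] -> 5 lines: mdk hjpl ush kml emkti
Final line 3: ush

Answer: ush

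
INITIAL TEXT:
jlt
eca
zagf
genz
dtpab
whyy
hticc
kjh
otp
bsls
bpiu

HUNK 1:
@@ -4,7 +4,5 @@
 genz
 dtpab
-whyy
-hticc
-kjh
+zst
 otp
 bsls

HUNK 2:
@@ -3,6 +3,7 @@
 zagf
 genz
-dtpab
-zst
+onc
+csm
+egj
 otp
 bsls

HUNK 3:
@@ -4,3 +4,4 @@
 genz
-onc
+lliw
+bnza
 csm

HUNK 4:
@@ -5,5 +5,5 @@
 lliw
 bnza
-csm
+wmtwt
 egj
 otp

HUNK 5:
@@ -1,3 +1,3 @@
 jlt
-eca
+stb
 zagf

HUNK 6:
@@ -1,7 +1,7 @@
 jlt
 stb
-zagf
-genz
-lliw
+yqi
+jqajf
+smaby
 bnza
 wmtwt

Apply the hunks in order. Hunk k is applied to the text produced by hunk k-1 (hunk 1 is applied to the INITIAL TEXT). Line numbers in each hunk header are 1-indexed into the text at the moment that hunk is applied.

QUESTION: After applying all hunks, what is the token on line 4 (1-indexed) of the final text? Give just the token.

Hunk 1: at line 4 remove [whyy,hticc,kjh] add [zst] -> 9 lines: jlt eca zagf genz dtpab zst otp bsls bpiu
Hunk 2: at line 3 remove [dtpab,zst] add [onc,csm,egj] -> 10 lines: jlt eca zagf genz onc csm egj otp bsls bpiu
Hunk 3: at line 4 remove [onc] add [lliw,bnza] -> 11 lines: jlt eca zagf genz lliw bnza csm egj otp bsls bpiu
Hunk 4: at line 5 remove [csm] add [wmtwt] -> 11 lines: jlt eca zagf genz lliw bnza wmtwt egj otp bsls bpiu
Hunk 5: at line 1 remove [eca] add [stb] -> 11 lines: jlt stb zagf genz lliw bnza wmtwt egj otp bsls bpiu
Hunk 6: at line 1 remove [zagf,genz,lliw] add [yqi,jqajf,smaby] -> 11 lines: jlt stb yqi jqajf smaby bnza wmtwt egj otp bsls bpiu
Final line 4: jqajf

Answer: jqajf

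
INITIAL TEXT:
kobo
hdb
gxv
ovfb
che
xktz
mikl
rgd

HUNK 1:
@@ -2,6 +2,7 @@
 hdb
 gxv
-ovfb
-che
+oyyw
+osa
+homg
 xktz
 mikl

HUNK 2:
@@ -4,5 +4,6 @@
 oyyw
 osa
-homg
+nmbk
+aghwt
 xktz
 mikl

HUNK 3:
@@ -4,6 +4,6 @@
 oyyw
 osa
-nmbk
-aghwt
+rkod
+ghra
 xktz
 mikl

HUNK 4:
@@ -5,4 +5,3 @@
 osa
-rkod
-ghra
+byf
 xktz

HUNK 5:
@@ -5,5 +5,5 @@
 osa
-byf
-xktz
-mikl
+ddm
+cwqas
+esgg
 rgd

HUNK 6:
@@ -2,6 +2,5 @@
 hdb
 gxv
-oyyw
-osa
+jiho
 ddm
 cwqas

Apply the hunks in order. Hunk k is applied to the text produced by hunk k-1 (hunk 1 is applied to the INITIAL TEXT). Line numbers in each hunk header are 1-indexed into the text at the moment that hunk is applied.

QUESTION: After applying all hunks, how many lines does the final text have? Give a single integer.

Hunk 1: at line 2 remove [ovfb,che] add [oyyw,osa,homg] -> 9 lines: kobo hdb gxv oyyw osa homg xktz mikl rgd
Hunk 2: at line 4 remove [homg] add [nmbk,aghwt] -> 10 lines: kobo hdb gxv oyyw osa nmbk aghwt xktz mikl rgd
Hunk 3: at line 4 remove [nmbk,aghwt] add [rkod,ghra] -> 10 lines: kobo hdb gxv oyyw osa rkod ghra xktz mikl rgd
Hunk 4: at line 5 remove [rkod,ghra] add [byf] -> 9 lines: kobo hdb gxv oyyw osa byf xktz mikl rgd
Hunk 5: at line 5 remove [byf,xktz,mikl] add [ddm,cwqas,esgg] -> 9 lines: kobo hdb gxv oyyw osa ddm cwqas esgg rgd
Hunk 6: at line 2 remove [oyyw,osa] add [jiho] -> 8 lines: kobo hdb gxv jiho ddm cwqas esgg rgd
Final line count: 8

Answer: 8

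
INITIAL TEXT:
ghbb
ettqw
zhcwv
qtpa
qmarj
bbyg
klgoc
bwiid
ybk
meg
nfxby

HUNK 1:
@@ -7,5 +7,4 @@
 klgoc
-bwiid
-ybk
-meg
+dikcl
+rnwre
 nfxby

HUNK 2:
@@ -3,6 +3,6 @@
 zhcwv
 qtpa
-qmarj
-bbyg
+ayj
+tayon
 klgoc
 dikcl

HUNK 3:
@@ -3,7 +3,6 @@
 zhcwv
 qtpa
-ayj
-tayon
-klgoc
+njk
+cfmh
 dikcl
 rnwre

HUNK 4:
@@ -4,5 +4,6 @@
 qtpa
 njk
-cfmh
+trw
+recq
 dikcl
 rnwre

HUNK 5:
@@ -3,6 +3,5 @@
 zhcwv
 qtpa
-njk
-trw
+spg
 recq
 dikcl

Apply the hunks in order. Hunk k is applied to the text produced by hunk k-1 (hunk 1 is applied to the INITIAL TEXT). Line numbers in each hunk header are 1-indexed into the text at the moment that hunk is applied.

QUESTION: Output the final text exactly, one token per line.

Hunk 1: at line 7 remove [bwiid,ybk,meg] add [dikcl,rnwre] -> 10 lines: ghbb ettqw zhcwv qtpa qmarj bbyg klgoc dikcl rnwre nfxby
Hunk 2: at line 3 remove [qmarj,bbyg] add [ayj,tayon] -> 10 lines: ghbb ettqw zhcwv qtpa ayj tayon klgoc dikcl rnwre nfxby
Hunk 3: at line 3 remove [ayj,tayon,klgoc] add [njk,cfmh] -> 9 lines: ghbb ettqw zhcwv qtpa njk cfmh dikcl rnwre nfxby
Hunk 4: at line 4 remove [cfmh] add [trw,recq] -> 10 lines: ghbb ettqw zhcwv qtpa njk trw recq dikcl rnwre nfxby
Hunk 5: at line 3 remove [njk,trw] add [spg] -> 9 lines: ghbb ettqw zhcwv qtpa spg recq dikcl rnwre nfxby

Answer: ghbb
ettqw
zhcwv
qtpa
spg
recq
dikcl
rnwre
nfxby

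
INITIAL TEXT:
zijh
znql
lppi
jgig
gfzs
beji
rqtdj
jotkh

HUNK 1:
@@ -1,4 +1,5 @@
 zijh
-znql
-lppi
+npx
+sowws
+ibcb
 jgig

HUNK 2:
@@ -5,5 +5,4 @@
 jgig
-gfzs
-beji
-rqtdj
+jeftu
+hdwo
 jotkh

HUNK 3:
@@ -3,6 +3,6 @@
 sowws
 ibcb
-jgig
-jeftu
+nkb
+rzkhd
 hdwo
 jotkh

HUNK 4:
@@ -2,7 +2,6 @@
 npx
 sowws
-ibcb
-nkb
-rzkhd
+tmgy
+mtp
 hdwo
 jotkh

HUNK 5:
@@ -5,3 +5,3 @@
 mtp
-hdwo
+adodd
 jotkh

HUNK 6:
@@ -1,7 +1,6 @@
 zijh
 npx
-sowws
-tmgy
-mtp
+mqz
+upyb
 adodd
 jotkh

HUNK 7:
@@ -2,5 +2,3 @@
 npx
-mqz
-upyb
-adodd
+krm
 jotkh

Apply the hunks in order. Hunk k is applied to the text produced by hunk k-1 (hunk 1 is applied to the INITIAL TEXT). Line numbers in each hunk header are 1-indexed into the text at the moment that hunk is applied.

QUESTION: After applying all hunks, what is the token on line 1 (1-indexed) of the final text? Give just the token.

Answer: zijh

Derivation:
Hunk 1: at line 1 remove [znql,lppi] add [npx,sowws,ibcb] -> 9 lines: zijh npx sowws ibcb jgig gfzs beji rqtdj jotkh
Hunk 2: at line 5 remove [gfzs,beji,rqtdj] add [jeftu,hdwo] -> 8 lines: zijh npx sowws ibcb jgig jeftu hdwo jotkh
Hunk 3: at line 3 remove [jgig,jeftu] add [nkb,rzkhd] -> 8 lines: zijh npx sowws ibcb nkb rzkhd hdwo jotkh
Hunk 4: at line 2 remove [ibcb,nkb,rzkhd] add [tmgy,mtp] -> 7 lines: zijh npx sowws tmgy mtp hdwo jotkh
Hunk 5: at line 5 remove [hdwo] add [adodd] -> 7 lines: zijh npx sowws tmgy mtp adodd jotkh
Hunk 6: at line 1 remove [sowws,tmgy,mtp] add [mqz,upyb] -> 6 lines: zijh npx mqz upyb adodd jotkh
Hunk 7: at line 2 remove [mqz,upyb,adodd] add [krm] -> 4 lines: zijh npx krm jotkh
Final line 1: zijh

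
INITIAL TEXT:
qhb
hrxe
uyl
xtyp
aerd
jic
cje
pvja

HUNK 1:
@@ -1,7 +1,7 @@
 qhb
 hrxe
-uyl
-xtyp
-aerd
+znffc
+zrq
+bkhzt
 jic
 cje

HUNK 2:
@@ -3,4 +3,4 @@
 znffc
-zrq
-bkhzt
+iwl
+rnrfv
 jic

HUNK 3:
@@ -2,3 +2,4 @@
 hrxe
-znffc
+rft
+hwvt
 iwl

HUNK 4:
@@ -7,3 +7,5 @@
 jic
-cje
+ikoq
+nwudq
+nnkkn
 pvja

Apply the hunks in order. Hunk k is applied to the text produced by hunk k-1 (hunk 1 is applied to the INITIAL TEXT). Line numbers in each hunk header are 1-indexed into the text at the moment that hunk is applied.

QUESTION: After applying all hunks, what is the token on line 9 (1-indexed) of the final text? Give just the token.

Hunk 1: at line 1 remove [uyl,xtyp,aerd] add [znffc,zrq,bkhzt] -> 8 lines: qhb hrxe znffc zrq bkhzt jic cje pvja
Hunk 2: at line 3 remove [zrq,bkhzt] add [iwl,rnrfv] -> 8 lines: qhb hrxe znffc iwl rnrfv jic cje pvja
Hunk 3: at line 2 remove [znffc] add [rft,hwvt] -> 9 lines: qhb hrxe rft hwvt iwl rnrfv jic cje pvja
Hunk 4: at line 7 remove [cje] add [ikoq,nwudq,nnkkn] -> 11 lines: qhb hrxe rft hwvt iwl rnrfv jic ikoq nwudq nnkkn pvja
Final line 9: nwudq

Answer: nwudq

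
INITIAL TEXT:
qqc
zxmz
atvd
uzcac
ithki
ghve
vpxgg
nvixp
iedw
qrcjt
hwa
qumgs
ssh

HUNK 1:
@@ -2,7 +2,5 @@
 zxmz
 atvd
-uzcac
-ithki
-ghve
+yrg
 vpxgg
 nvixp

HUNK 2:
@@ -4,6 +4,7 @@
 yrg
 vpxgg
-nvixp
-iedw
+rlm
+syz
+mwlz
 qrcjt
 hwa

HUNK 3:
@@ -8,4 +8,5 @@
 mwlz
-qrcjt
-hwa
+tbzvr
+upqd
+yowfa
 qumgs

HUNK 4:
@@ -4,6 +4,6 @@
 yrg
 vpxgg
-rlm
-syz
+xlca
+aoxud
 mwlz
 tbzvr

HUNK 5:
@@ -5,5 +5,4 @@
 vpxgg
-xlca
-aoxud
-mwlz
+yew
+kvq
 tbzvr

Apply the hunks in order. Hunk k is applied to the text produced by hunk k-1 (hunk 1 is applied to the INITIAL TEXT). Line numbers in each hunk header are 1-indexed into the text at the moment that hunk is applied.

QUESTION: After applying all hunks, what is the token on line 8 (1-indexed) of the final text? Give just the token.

Hunk 1: at line 2 remove [uzcac,ithki,ghve] add [yrg] -> 11 lines: qqc zxmz atvd yrg vpxgg nvixp iedw qrcjt hwa qumgs ssh
Hunk 2: at line 4 remove [nvixp,iedw] add [rlm,syz,mwlz] -> 12 lines: qqc zxmz atvd yrg vpxgg rlm syz mwlz qrcjt hwa qumgs ssh
Hunk 3: at line 8 remove [qrcjt,hwa] add [tbzvr,upqd,yowfa] -> 13 lines: qqc zxmz atvd yrg vpxgg rlm syz mwlz tbzvr upqd yowfa qumgs ssh
Hunk 4: at line 4 remove [rlm,syz] add [xlca,aoxud] -> 13 lines: qqc zxmz atvd yrg vpxgg xlca aoxud mwlz tbzvr upqd yowfa qumgs ssh
Hunk 5: at line 5 remove [xlca,aoxud,mwlz] add [yew,kvq] -> 12 lines: qqc zxmz atvd yrg vpxgg yew kvq tbzvr upqd yowfa qumgs ssh
Final line 8: tbzvr

Answer: tbzvr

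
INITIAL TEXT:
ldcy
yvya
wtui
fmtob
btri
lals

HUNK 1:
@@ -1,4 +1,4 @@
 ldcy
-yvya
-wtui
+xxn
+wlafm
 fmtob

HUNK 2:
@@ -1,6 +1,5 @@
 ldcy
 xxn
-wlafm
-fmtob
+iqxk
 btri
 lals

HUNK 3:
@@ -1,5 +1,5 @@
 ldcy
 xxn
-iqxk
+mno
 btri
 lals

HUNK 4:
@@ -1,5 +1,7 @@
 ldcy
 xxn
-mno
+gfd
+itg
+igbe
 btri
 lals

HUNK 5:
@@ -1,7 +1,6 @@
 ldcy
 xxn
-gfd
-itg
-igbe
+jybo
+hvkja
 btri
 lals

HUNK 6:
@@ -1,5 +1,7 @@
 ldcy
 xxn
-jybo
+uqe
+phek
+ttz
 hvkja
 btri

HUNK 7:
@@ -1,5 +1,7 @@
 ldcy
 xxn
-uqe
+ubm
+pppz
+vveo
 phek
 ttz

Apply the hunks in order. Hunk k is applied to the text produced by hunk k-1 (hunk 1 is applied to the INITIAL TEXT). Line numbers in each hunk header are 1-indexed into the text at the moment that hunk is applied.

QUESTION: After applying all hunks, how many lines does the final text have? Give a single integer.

Answer: 10

Derivation:
Hunk 1: at line 1 remove [yvya,wtui] add [xxn,wlafm] -> 6 lines: ldcy xxn wlafm fmtob btri lals
Hunk 2: at line 1 remove [wlafm,fmtob] add [iqxk] -> 5 lines: ldcy xxn iqxk btri lals
Hunk 3: at line 1 remove [iqxk] add [mno] -> 5 lines: ldcy xxn mno btri lals
Hunk 4: at line 1 remove [mno] add [gfd,itg,igbe] -> 7 lines: ldcy xxn gfd itg igbe btri lals
Hunk 5: at line 1 remove [gfd,itg,igbe] add [jybo,hvkja] -> 6 lines: ldcy xxn jybo hvkja btri lals
Hunk 6: at line 1 remove [jybo] add [uqe,phek,ttz] -> 8 lines: ldcy xxn uqe phek ttz hvkja btri lals
Hunk 7: at line 1 remove [uqe] add [ubm,pppz,vveo] -> 10 lines: ldcy xxn ubm pppz vveo phek ttz hvkja btri lals
Final line count: 10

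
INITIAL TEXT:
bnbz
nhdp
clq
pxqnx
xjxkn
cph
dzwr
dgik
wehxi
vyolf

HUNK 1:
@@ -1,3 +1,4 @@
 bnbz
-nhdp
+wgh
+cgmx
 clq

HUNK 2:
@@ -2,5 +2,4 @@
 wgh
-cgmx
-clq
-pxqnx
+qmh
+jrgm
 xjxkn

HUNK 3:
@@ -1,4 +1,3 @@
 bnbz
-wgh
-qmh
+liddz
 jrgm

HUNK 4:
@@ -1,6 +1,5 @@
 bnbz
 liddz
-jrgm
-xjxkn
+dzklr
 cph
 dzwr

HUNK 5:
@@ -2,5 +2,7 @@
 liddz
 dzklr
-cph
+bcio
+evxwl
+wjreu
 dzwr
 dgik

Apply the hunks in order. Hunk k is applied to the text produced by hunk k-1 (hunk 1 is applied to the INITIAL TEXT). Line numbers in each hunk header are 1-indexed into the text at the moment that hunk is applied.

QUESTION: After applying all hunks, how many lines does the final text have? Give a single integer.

Hunk 1: at line 1 remove [nhdp] add [wgh,cgmx] -> 11 lines: bnbz wgh cgmx clq pxqnx xjxkn cph dzwr dgik wehxi vyolf
Hunk 2: at line 2 remove [cgmx,clq,pxqnx] add [qmh,jrgm] -> 10 lines: bnbz wgh qmh jrgm xjxkn cph dzwr dgik wehxi vyolf
Hunk 3: at line 1 remove [wgh,qmh] add [liddz] -> 9 lines: bnbz liddz jrgm xjxkn cph dzwr dgik wehxi vyolf
Hunk 4: at line 1 remove [jrgm,xjxkn] add [dzklr] -> 8 lines: bnbz liddz dzklr cph dzwr dgik wehxi vyolf
Hunk 5: at line 2 remove [cph] add [bcio,evxwl,wjreu] -> 10 lines: bnbz liddz dzklr bcio evxwl wjreu dzwr dgik wehxi vyolf
Final line count: 10

Answer: 10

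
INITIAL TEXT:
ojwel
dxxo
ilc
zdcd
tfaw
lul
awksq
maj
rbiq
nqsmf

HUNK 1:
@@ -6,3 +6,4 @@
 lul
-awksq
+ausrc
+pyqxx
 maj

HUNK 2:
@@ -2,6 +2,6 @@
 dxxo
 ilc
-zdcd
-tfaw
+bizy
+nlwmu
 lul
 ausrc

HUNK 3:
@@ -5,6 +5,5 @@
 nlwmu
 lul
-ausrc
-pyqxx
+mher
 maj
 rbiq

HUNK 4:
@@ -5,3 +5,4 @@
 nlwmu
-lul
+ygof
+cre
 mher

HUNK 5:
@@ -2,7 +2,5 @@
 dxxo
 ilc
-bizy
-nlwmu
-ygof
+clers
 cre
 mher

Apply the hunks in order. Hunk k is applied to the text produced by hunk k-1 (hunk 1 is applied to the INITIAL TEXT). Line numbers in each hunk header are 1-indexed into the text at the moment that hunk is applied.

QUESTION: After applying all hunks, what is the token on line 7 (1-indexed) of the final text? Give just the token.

Hunk 1: at line 6 remove [awksq] add [ausrc,pyqxx] -> 11 lines: ojwel dxxo ilc zdcd tfaw lul ausrc pyqxx maj rbiq nqsmf
Hunk 2: at line 2 remove [zdcd,tfaw] add [bizy,nlwmu] -> 11 lines: ojwel dxxo ilc bizy nlwmu lul ausrc pyqxx maj rbiq nqsmf
Hunk 3: at line 5 remove [ausrc,pyqxx] add [mher] -> 10 lines: ojwel dxxo ilc bizy nlwmu lul mher maj rbiq nqsmf
Hunk 4: at line 5 remove [lul] add [ygof,cre] -> 11 lines: ojwel dxxo ilc bizy nlwmu ygof cre mher maj rbiq nqsmf
Hunk 5: at line 2 remove [bizy,nlwmu,ygof] add [clers] -> 9 lines: ojwel dxxo ilc clers cre mher maj rbiq nqsmf
Final line 7: maj

Answer: maj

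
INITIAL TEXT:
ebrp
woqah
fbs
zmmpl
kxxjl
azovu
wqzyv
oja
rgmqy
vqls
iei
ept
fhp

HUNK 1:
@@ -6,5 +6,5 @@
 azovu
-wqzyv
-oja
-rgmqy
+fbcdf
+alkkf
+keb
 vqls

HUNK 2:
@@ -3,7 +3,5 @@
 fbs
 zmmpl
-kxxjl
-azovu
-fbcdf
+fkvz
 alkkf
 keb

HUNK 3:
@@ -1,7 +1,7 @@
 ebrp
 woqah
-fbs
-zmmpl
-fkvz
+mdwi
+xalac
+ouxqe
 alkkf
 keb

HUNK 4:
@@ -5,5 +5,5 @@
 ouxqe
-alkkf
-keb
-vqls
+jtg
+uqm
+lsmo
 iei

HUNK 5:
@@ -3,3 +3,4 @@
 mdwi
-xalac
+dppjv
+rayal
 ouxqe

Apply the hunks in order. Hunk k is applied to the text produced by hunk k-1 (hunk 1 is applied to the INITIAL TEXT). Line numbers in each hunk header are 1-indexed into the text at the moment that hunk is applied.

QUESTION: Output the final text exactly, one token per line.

Answer: ebrp
woqah
mdwi
dppjv
rayal
ouxqe
jtg
uqm
lsmo
iei
ept
fhp

Derivation:
Hunk 1: at line 6 remove [wqzyv,oja,rgmqy] add [fbcdf,alkkf,keb] -> 13 lines: ebrp woqah fbs zmmpl kxxjl azovu fbcdf alkkf keb vqls iei ept fhp
Hunk 2: at line 3 remove [kxxjl,azovu,fbcdf] add [fkvz] -> 11 lines: ebrp woqah fbs zmmpl fkvz alkkf keb vqls iei ept fhp
Hunk 3: at line 1 remove [fbs,zmmpl,fkvz] add [mdwi,xalac,ouxqe] -> 11 lines: ebrp woqah mdwi xalac ouxqe alkkf keb vqls iei ept fhp
Hunk 4: at line 5 remove [alkkf,keb,vqls] add [jtg,uqm,lsmo] -> 11 lines: ebrp woqah mdwi xalac ouxqe jtg uqm lsmo iei ept fhp
Hunk 5: at line 3 remove [xalac] add [dppjv,rayal] -> 12 lines: ebrp woqah mdwi dppjv rayal ouxqe jtg uqm lsmo iei ept fhp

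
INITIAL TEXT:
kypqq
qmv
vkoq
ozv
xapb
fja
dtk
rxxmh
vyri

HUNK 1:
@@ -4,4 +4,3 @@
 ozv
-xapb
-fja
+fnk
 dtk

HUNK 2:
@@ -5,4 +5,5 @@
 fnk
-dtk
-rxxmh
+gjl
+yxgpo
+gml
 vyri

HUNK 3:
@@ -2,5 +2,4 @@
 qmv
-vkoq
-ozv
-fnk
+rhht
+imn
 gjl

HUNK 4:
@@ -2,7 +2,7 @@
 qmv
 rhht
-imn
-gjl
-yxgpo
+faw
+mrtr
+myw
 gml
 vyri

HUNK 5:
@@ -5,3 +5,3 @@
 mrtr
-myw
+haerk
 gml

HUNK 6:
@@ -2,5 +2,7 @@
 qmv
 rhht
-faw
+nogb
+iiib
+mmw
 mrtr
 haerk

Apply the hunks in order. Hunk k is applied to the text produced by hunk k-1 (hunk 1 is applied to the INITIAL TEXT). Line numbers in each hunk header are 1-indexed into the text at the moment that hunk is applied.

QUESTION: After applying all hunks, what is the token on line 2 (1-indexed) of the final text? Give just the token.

Hunk 1: at line 4 remove [xapb,fja] add [fnk] -> 8 lines: kypqq qmv vkoq ozv fnk dtk rxxmh vyri
Hunk 2: at line 5 remove [dtk,rxxmh] add [gjl,yxgpo,gml] -> 9 lines: kypqq qmv vkoq ozv fnk gjl yxgpo gml vyri
Hunk 3: at line 2 remove [vkoq,ozv,fnk] add [rhht,imn] -> 8 lines: kypqq qmv rhht imn gjl yxgpo gml vyri
Hunk 4: at line 2 remove [imn,gjl,yxgpo] add [faw,mrtr,myw] -> 8 lines: kypqq qmv rhht faw mrtr myw gml vyri
Hunk 5: at line 5 remove [myw] add [haerk] -> 8 lines: kypqq qmv rhht faw mrtr haerk gml vyri
Hunk 6: at line 2 remove [faw] add [nogb,iiib,mmw] -> 10 lines: kypqq qmv rhht nogb iiib mmw mrtr haerk gml vyri
Final line 2: qmv

Answer: qmv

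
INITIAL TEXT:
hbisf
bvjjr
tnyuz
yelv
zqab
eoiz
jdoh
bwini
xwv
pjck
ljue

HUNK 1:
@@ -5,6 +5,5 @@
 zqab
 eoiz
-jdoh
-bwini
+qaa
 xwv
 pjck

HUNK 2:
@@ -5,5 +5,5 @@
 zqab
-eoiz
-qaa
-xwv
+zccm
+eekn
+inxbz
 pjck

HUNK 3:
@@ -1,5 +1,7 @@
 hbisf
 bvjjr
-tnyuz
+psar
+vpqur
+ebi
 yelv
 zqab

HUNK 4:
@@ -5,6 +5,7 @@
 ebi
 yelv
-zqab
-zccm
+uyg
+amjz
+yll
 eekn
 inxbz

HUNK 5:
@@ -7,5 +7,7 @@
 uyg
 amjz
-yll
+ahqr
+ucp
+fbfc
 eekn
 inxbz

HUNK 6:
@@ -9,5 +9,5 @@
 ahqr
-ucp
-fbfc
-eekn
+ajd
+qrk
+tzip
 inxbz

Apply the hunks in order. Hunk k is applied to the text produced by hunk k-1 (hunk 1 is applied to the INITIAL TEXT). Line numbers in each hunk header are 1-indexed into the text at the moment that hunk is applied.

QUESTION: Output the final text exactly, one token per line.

Hunk 1: at line 5 remove [jdoh,bwini] add [qaa] -> 10 lines: hbisf bvjjr tnyuz yelv zqab eoiz qaa xwv pjck ljue
Hunk 2: at line 5 remove [eoiz,qaa,xwv] add [zccm,eekn,inxbz] -> 10 lines: hbisf bvjjr tnyuz yelv zqab zccm eekn inxbz pjck ljue
Hunk 3: at line 1 remove [tnyuz] add [psar,vpqur,ebi] -> 12 lines: hbisf bvjjr psar vpqur ebi yelv zqab zccm eekn inxbz pjck ljue
Hunk 4: at line 5 remove [zqab,zccm] add [uyg,amjz,yll] -> 13 lines: hbisf bvjjr psar vpqur ebi yelv uyg amjz yll eekn inxbz pjck ljue
Hunk 5: at line 7 remove [yll] add [ahqr,ucp,fbfc] -> 15 lines: hbisf bvjjr psar vpqur ebi yelv uyg amjz ahqr ucp fbfc eekn inxbz pjck ljue
Hunk 6: at line 9 remove [ucp,fbfc,eekn] add [ajd,qrk,tzip] -> 15 lines: hbisf bvjjr psar vpqur ebi yelv uyg amjz ahqr ajd qrk tzip inxbz pjck ljue

Answer: hbisf
bvjjr
psar
vpqur
ebi
yelv
uyg
amjz
ahqr
ajd
qrk
tzip
inxbz
pjck
ljue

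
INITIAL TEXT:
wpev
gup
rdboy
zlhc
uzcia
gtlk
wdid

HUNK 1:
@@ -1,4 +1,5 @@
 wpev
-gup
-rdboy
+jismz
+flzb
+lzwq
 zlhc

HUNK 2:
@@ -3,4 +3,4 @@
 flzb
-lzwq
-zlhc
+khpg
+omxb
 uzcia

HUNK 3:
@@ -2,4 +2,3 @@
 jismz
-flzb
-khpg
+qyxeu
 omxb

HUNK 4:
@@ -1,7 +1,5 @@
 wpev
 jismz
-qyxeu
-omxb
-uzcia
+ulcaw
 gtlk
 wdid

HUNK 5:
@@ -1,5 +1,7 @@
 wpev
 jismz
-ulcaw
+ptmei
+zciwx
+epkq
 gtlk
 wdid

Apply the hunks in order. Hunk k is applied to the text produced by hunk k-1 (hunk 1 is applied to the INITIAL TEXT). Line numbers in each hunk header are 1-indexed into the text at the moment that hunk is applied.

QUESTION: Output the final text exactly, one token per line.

Hunk 1: at line 1 remove [gup,rdboy] add [jismz,flzb,lzwq] -> 8 lines: wpev jismz flzb lzwq zlhc uzcia gtlk wdid
Hunk 2: at line 3 remove [lzwq,zlhc] add [khpg,omxb] -> 8 lines: wpev jismz flzb khpg omxb uzcia gtlk wdid
Hunk 3: at line 2 remove [flzb,khpg] add [qyxeu] -> 7 lines: wpev jismz qyxeu omxb uzcia gtlk wdid
Hunk 4: at line 1 remove [qyxeu,omxb,uzcia] add [ulcaw] -> 5 lines: wpev jismz ulcaw gtlk wdid
Hunk 5: at line 1 remove [ulcaw] add [ptmei,zciwx,epkq] -> 7 lines: wpev jismz ptmei zciwx epkq gtlk wdid

Answer: wpev
jismz
ptmei
zciwx
epkq
gtlk
wdid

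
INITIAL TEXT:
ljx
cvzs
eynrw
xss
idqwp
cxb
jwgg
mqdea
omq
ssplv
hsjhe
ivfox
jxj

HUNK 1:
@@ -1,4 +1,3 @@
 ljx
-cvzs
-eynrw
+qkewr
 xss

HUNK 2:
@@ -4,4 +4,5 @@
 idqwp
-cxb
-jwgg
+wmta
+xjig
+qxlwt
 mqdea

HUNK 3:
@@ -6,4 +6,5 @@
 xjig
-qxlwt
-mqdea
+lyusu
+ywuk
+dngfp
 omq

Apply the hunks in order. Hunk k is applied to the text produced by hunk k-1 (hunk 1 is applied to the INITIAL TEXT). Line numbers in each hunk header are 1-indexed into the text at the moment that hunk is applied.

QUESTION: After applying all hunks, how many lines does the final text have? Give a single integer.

Hunk 1: at line 1 remove [cvzs,eynrw] add [qkewr] -> 12 lines: ljx qkewr xss idqwp cxb jwgg mqdea omq ssplv hsjhe ivfox jxj
Hunk 2: at line 4 remove [cxb,jwgg] add [wmta,xjig,qxlwt] -> 13 lines: ljx qkewr xss idqwp wmta xjig qxlwt mqdea omq ssplv hsjhe ivfox jxj
Hunk 3: at line 6 remove [qxlwt,mqdea] add [lyusu,ywuk,dngfp] -> 14 lines: ljx qkewr xss idqwp wmta xjig lyusu ywuk dngfp omq ssplv hsjhe ivfox jxj
Final line count: 14

Answer: 14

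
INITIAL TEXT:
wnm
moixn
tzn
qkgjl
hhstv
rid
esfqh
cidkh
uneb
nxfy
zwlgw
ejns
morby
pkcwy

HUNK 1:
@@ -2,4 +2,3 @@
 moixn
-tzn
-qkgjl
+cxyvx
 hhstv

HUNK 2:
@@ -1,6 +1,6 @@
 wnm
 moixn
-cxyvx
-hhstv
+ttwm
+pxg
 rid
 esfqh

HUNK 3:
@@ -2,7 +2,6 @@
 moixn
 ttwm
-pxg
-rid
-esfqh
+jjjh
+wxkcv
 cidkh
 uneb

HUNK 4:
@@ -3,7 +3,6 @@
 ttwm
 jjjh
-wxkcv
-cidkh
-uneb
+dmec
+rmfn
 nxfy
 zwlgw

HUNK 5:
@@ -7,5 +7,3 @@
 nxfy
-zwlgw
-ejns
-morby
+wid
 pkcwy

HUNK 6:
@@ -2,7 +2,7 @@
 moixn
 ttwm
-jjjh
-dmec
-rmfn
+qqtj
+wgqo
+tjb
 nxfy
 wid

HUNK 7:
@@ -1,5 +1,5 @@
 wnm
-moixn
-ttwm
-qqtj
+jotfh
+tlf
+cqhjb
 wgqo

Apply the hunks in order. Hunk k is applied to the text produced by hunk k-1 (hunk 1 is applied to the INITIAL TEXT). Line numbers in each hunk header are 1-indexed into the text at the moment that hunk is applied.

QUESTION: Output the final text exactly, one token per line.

Answer: wnm
jotfh
tlf
cqhjb
wgqo
tjb
nxfy
wid
pkcwy

Derivation:
Hunk 1: at line 2 remove [tzn,qkgjl] add [cxyvx] -> 13 lines: wnm moixn cxyvx hhstv rid esfqh cidkh uneb nxfy zwlgw ejns morby pkcwy
Hunk 2: at line 1 remove [cxyvx,hhstv] add [ttwm,pxg] -> 13 lines: wnm moixn ttwm pxg rid esfqh cidkh uneb nxfy zwlgw ejns morby pkcwy
Hunk 3: at line 2 remove [pxg,rid,esfqh] add [jjjh,wxkcv] -> 12 lines: wnm moixn ttwm jjjh wxkcv cidkh uneb nxfy zwlgw ejns morby pkcwy
Hunk 4: at line 3 remove [wxkcv,cidkh,uneb] add [dmec,rmfn] -> 11 lines: wnm moixn ttwm jjjh dmec rmfn nxfy zwlgw ejns morby pkcwy
Hunk 5: at line 7 remove [zwlgw,ejns,morby] add [wid] -> 9 lines: wnm moixn ttwm jjjh dmec rmfn nxfy wid pkcwy
Hunk 6: at line 2 remove [jjjh,dmec,rmfn] add [qqtj,wgqo,tjb] -> 9 lines: wnm moixn ttwm qqtj wgqo tjb nxfy wid pkcwy
Hunk 7: at line 1 remove [moixn,ttwm,qqtj] add [jotfh,tlf,cqhjb] -> 9 lines: wnm jotfh tlf cqhjb wgqo tjb nxfy wid pkcwy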